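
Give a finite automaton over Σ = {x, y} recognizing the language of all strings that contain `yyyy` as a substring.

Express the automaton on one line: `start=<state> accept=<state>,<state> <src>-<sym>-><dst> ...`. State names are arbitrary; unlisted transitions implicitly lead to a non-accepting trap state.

start=q0 accept=q4 q0-x->q0 q0-y->q1 q1-x->q0 q1-y->q2 q2-x->q0 q2-y->q3 q3-x->q0 q3-y->q4 q4-x->q4 q4-y->q4

Track how much of `yyyy` has been matched so far: state q0 is no progress, q4 is the absorbing accept state reached once `yyyy` has occurred. Intermediate states record partial matches; on a mismatch, fall back to the longest reusable overlap.
A 5-state machine:
        x   y  
>  q0   q0  q1 
   q1   q0  q2 
   q2   q0  q3 
   q3   q0  q4 
 * q4   q4  q4 
(> = start, * = accepting)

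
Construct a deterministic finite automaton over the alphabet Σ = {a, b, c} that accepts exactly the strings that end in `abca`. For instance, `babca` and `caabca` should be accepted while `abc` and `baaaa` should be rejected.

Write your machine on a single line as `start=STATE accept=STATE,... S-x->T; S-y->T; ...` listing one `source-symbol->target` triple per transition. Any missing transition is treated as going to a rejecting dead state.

Let each state record the length of the longest suffix of the input read so far that is also a prefix of `abca`. S1 means the last symbol is `a`; S2 means the last 2 symbols are `ab`; S3 means the last 3 symbols are `abc`; S4 means the last 4 symbols are `abca`. Accept only at S4, where the string currently ends in `abca`.
With 5 states:
        a   b   c  
>  S0   S1  S0  S0 
   S1   S1  S2  S0 
   S2   S1  S0  S3 
   S3   S4  S0  S0 
 * S4   S1  S2  S0 
(> = start, * = accepting)

start=S0; accept=S4; S0-a->S1; S0-b->S0; S0-c->S0; S1-a->S1; S1-b->S2; S1-c->S0; S2-a->S1; S2-b->S0; S2-c->S3; S3-a->S4; S3-b->S0; S3-c->S0; S4-a->S1; S4-b->S2; S4-c->S0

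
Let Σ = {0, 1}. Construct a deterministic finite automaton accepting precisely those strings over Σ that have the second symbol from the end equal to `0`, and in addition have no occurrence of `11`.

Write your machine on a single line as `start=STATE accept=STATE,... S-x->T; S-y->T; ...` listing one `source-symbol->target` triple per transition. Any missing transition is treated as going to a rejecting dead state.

start=A; accept=D,E; A-0->B; A-1->C; B-0->D; B-1->E; C-0->B; C-1->F; D-0->D; D-1->E; E-0->B; E-1->F; F-0->F; F-1->F

Build one automaton per condition and run them in lockstep. The first has 7 states tracking the last 2 symbols read; the second has 3 states tracking partial matches of the forbidden pattern `11`. A product state is a pair (one from each), accepting exactly when both do. After merging equivalent states the machine shrinks.
A 6-state machine:
       0  1 
>  A   B  C 
   B   D  E 
   C   B  F 
 * D   D  E 
 * E   B  F 
   F   F  F 
(> = start, * = accepting)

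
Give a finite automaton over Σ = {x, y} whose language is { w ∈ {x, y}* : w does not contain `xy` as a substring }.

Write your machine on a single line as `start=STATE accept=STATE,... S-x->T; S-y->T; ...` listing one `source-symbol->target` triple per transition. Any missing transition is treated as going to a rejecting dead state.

start=S0; accept=S0,S1; S0-x->S1; S0-y->S0; S1-x->S1; S1-y->S2; S2-x->S2; S2-y->S2

This is the complement of 'contains `xy`'. Use the same substring-matching states — S0 through S2 holding how much of `xy` has just been matched — but flip the accepting set: everything except the trap S2 accepts.
3 states suffice.
        x   y  
>* S0   S1  S0 
 * S1   S1  S2 
   S2   S2  S2 
(> = start, * = accepting)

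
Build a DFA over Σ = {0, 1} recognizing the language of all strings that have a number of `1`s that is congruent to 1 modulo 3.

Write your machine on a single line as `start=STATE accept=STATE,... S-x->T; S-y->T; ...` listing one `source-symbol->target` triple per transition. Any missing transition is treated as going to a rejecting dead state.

start=S0; accept=S1; S0-0->S0; S0-1->S1; S1-0->S1; S1-1->S2; S2-0->S2; S2-1->S0

Keep the running count of `1`s modulo 3: each `1` advances along the cycle S0 → S1 → S2 → S0 while other symbols loop. Accept at S1.
        0   1  
>  S0   S0  S1 
 * S1   S1  S2 
   S2   S2  S0 
(> = start, * = accepting)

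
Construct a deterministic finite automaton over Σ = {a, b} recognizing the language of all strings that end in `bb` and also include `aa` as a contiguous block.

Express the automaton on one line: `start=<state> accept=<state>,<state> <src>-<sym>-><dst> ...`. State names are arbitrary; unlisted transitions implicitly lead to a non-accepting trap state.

Build one automaton per condition and run them in lockstep. One (3 states) tracks how much of the suffix `bb` has currently been matched; the other (3 states) tracks whether and how much of `aa` has been seen. Each combined state is a pair, one component from each; accept when both components accept. Minimizing collapses redundant product states.
5 states suffice.
        a   b  
>  q0   q1  q0 
   q1   q2  q0 
   q2   q2  q3 
   q3   q2  q4 
 * q4   q2  q4 
(> = start, * = accepting)

start=q0 accept=q4 q0-a->q1 q0-b->q0 q1-a->q2 q1-b->q0 q2-a->q2 q2-b->q3 q3-a->q2 q3-b->q4 q4-a->q2 q4-b->q4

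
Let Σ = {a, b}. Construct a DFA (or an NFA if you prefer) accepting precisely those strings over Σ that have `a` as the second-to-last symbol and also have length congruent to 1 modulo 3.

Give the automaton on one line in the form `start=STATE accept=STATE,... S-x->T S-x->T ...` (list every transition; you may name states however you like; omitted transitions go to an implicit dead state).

Build one automaton per condition and run them in lockstep. The first has 7 states tracking the last 2 symbols read; the second has 3 states tracking the input length modulo 3. A product state is a pair (one from each), accepting exactly when both do. Equivalent product states are then merged.
5 states suffice.
        a   b  
>  S0   S1  S1 
   S1   S2  S2 
   S2   S3  S0 
   S3   S4  S4 
 * S4   S2  S2 
(> = start, * = accepting)

start=S0 accept=S4 S0-a->S1 S0-b->S1 S1-a->S2 S1-b->S2 S2-a->S3 S2-b->S0 S3-a->S4 S3-b->S4 S4-a->S2 S4-b->S2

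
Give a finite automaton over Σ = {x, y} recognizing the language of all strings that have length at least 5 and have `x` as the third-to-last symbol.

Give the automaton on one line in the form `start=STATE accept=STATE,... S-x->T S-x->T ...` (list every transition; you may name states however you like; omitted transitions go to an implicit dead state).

start=A accept=G,H,I,J A-x->B A-y->B B-x->C B-y->C C-x->D C-y->C D-x->E D-y->F E-x->G E-y->H F-x->I F-y->J G-x->G G-y->H H-x->I H-y->J I-x->E I-y->F J-x->D J-y->C

Handle the two conditions separately and then intersect. The first has 7 states tracking the input length, saturating at 6; the second has 15 states tracking the last 3 symbols read. A product state is a pair (one from each), accepting exactly when both do. Minimizing collapses redundant product states.
A 10-state machine:
       x  y 
>  A   B  B 
   B   C  C 
   C   D  C 
   D   E  F 
   E   G  H 
   F   I  J 
 * G   G  H 
 * H   I  J 
 * I   E  F 
 * J   D  C 
(> = start, * = accepting)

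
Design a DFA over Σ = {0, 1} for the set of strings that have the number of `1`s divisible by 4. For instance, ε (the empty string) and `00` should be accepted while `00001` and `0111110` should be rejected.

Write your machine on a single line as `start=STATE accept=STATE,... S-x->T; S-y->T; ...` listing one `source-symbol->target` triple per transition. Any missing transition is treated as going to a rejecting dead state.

start=q0; accept=q0; q0-0->q0; q0-1->q1; q1-0->q1; q1-1->q2; q2-0->q2; q2-1->q3; q3-0->q3; q3-1->q0

The only thing that matters is how many `1`s have appeared, reduced mod 4. Use one state per residue: q0 for 0, …, q3 for 3. Reading `1` moves to the next residue; anything else stays put. q0 is accepting.
        0   1  
>* q0   q0  q1 
   q1   q1  q2 
   q2   q2  q3 
   q3   q3  q0 
(> = start, * = accepting)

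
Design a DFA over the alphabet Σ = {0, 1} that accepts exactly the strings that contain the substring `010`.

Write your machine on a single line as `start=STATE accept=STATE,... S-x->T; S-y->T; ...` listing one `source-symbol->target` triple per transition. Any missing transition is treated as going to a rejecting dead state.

start=q0; accept=q3; q0-0->q1; q0-1->q0; q1-0->q1; q1-1->q2; q2-0->q3; q2-1->q0; q3-0->q3; q3-1->q3

Track how much of `010` has been matched so far: state q0 is no progress, q3 is the absorbing accept state reached once `010` has occurred. Intermediate states record partial matches; on a mismatch, fall back to the longest reusable overlap.
4 states suffice.
        0   1  
>  q0   q1  q0 
   q1   q1  q2 
   q2   q3  q0 
 * q3   q3  q3 
(> = start, * = accepting)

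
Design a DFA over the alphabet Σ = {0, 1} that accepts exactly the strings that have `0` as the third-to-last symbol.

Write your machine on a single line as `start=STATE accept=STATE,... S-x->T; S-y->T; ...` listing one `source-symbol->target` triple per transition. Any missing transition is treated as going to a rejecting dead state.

start=s0; accept=s7,s8,s9,s10; s0-0->s1; s0-1->s2; s1-0->s3; s1-1->s4; s2-0->s5; s2-1->s6; s3-0->s7; s3-1->s8; s4-0->s9; s4-1->s10; s5-0->s11; s5-1->s12; s6-0->s13; s6-1->s14; s7-0->s7; s7-1->s8; s8-0->s9; s8-1->s10; s9-0->s11; s9-1->s12; s10-0->s13; s10-1->s14; s11-0->s7; s11-1->s8; s12-0->s9; s12-1->s10; s13-0->s11; s13-1->s12; s14-0->s13; s14-1->s14

A DFA must remember the last 3 symbols (since which symbol is third-to-last isn't known until the input ends). Use one state per possible window of the last ≤3 symbols; accept from those whose window starts with `0`.
          0    1  
>  s0     s1   s2 
   s1     s3   s4 
   s2     s5   s6 
   s3     s7   s8 
   s4     s9  s10 
   s5    s11  s12 
   s6    s13  s14 
 * s7     s7   s8 
 * s8     s9  s10 
 * s9    s11  s12 
 * s10   s13  s14 
   s11    s7   s8 
   s12    s9  s10 
   s13   s11  s12 
   s14   s13  s14 
(> = start, * = accepting)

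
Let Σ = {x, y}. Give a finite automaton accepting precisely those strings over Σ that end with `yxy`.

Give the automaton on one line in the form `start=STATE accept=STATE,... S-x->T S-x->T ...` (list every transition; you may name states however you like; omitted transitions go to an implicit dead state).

start=S0 accept=S3 S0-x->S0 S0-y->S1 S1-x->S2 S1-y->S1 S2-x->S0 S2-y->S3 S3-x->S2 S3-y->S1

Remember how much of `yxy` the current input suffix matches. State S0 means no match yet; S1 means the last symbol is `y`; S2 means the last 2 symbols are `yx`; S3 means the last 3 symbols are `yxy`. Only S3 accepts. On a mismatch, fall back to the longest proper suffix that is still a prefix of `yxy`.
4 states suffice.
        x   y  
>  S0   S0  S1 
   S1   S2  S1 
   S2   S0  S3 
 * S3   S2  S1 
(> = start, * = accepting)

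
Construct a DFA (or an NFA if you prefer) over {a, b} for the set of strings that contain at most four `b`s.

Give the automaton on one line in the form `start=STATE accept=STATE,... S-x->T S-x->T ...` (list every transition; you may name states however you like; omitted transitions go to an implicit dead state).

start=q0 accept=q0,q1,q2,q3,q4 q0-a->q0 q0-b->q1 q1-a->q1 q1-b->q2 q2-a->q2 q2-b->q3 q3-a->q3 q3-b->q4 q4-a->q4 q4-b->q5 q5-a->q5 q5-b->q5

Count `b`s, saturating at 5: states q0 through q4 mean 0 through 4 `b`s seen; q5 means more than 4. Each `b` increments (capped at q5); other symbols loop. Accept from {q0, q1, q2, q3, q4}.
6 states suffice.
        a   b  
>* q0   q0  q1 
 * q1   q1  q2 
 * q2   q2  q3 
 * q3   q3  q4 
 * q4   q4  q5 
   q5   q5  q5 
(> = start, * = accepting)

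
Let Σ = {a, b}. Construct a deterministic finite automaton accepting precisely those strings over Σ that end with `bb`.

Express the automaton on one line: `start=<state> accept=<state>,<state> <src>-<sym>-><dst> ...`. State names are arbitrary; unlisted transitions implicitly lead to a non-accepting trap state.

start=s0 accept=s2 s0-a->s0 s0-b->s1 s1-a->s0 s1-b->s2 s2-a->s0 s2-b->s2

Remember how much of `bb` the current input suffix matches. State s0 means no match yet; s1 means the last symbol is `b`; s2 means the last 2 symbols are `bb`. Only s2 accepts. On a mismatch, fall back to the longest proper suffix that is still a prefix of `bb`.
        a   b  
>  s0   s0  s1 
   s1   s0  s2 
 * s2   s0  s2 
(> = start, * = accepting)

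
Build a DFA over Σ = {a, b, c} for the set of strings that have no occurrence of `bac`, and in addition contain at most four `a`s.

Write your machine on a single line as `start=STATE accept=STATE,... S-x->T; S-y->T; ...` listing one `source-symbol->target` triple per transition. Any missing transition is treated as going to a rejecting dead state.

start=s0; accept=s0,s1,s2,s3,s4,s5,s6,s7,s8,s10,s11,s12,s13; s0-a->s1; s0-b->s2; s0-c->s0; s1-a->s3; s1-b->s4; s1-c->s1; s2-a->s5; s2-b->s2; s2-c->s0; s3-a->s6; s3-b->s7; s3-c->s3; s4-a->s8; s4-b->s4; s4-c->s1; s5-a->s3; s5-b->s4; s5-c->s9; s6-a->s10; s6-b->s11; s6-c->s6; s7-a->s12; s7-b->s7; s7-c->s3; s8-a->s6; s8-b->s7; s8-c->s9; s9-a->s9; s9-b->s9; s9-c->s9; s10-a->s9; s10-b->s10; s10-c->s10; s11-a->s13; s11-b->s11; s11-c->s6; s12-a->s10; s12-b->s11; s12-c->s9; s13-a->s9; s13-b->s10; s13-c->s9

Handle the two conditions separately and then intersect. The first has 4 states tracking partial matches of the forbidden pattern `bac`; the second has 6 states tracking the count of `a`s, saturating at 5. A product state is a pair (one from each), accepting exactly when both do. Equivalent product states are then merged.
14 states suffice.
          a    b    c  
>* s0     s1   s2   s0 
 * s1     s3   s4   s1 
 * s2     s5   s2   s0 
 * s3     s6   s7   s3 
 * s4     s8   s4   s1 
 * s5     s3   s4   s9 
 * s6    s10  s11   s6 
 * s7    s12   s7   s3 
 * s8     s6   s7   s9 
   s9     s9   s9   s9 
 * s10    s9  s10  s10 
 * s11   s13  s11   s6 
 * s12   s10  s11   s9 
 * s13    s9  s10   s9 
(> = start, * = accepting)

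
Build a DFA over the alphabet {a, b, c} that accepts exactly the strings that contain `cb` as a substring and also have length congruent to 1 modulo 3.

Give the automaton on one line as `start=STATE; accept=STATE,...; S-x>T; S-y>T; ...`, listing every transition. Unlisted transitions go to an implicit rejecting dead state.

Build one automaton per condition and run them in lockstep. The first has 3 states tracking whether and how much of `cb` has been seen; the second has 3 states tracking the input length modulo 3. A product state is a pair (one from each), accepting exactly when both do.
A 9-state machine:
        a   b   c  
>  S0   S1  S1  S2 
   S1   S3  S3  S4 
   S2   S3  S5  S4 
   S3   S0  S0  S6 
   S4   S0  S7  S6 
   S5   S7  S7  S7 
   S6   S1  S8  S2 
   S7   S8  S8  S8 
 * S8   S5  S5  S5 
(> = start, * = accepting)

start=S0; accept=S8; S0-a>S1; S0-b>S1; S0-c>S2; S1-a>S3; S1-b>S3; S1-c>S4; S2-a>S3; S2-b>S5; S2-c>S4; S3-a>S0; S3-b>S0; S3-c>S6; S4-a>S0; S4-b>S7; S4-c>S6; S5-a>S7; S5-b>S7; S5-c>S7; S6-a>S1; S6-b>S8; S6-c>S2; S7-a>S8; S7-b>S8; S7-c>S8; S8-a>S5; S8-b>S5; S8-c>S5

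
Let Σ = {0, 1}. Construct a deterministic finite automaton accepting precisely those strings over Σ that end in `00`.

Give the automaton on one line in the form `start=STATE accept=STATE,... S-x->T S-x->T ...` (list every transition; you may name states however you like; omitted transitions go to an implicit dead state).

start=q0 accept=q2 q0-0->q1 q0-1->q0 q1-0->q2 q1-1->q0 q2-0->q2 q2-1->q0

Let each state record the length of the longest suffix of the input read so far that is also a prefix of `00`. q1 means the last symbol is `0`; q2 means the last 2 symbols are `00`. Accept only at q2, where the string currently ends in `00`.
        0   1  
>  q0   q1  q0 
   q1   q2  q0 
 * q2   q2  q0 
(> = start, * = accepting)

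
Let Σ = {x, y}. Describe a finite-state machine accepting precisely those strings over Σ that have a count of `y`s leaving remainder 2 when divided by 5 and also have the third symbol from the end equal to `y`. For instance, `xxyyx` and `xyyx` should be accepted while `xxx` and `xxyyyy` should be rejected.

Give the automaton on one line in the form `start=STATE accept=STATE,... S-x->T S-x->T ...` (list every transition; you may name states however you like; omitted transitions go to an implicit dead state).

Run two small machines in parallel and take their product. The first has 5 states tracking the count of `y`s modulo 5; the second has 15 states tracking the last 3 symbols read. A product state is a pair (one from each), accepting exactly when both do. After merging equivalent states the machine shrinks.
          x    y  
>  s0     s0   s1 
   s1     s2   s3 
   s2     s4   s5 
   s3     s6   s7 
   s4     s4   s8 
 * s5     s9   s7 
 * s6    s10   s7 
   s7     s7  s11 
   s8     s9   s7 
   s9    s10   s7 
 * s10   s12   s7 
   s11   s11  s13 
   s12   s12   s7 
   s13    s0  s14 
   s14    s2  s15 
 * s15    s6   s7 
(> = start, * = accepting)

start=s0 accept=s5,s6,s10,s15 s0-x->s0 s0-y->s1 s1-x->s2 s1-y->s3 s2-x->s4 s2-y->s5 s3-x->s6 s3-y->s7 s4-x->s4 s4-y->s8 s5-x->s9 s5-y->s7 s6-x->s10 s6-y->s7 s7-x->s7 s7-y->s11 s8-x->s9 s8-y->s7 s9-x->s10 s9-y->s7 s10-x->s12 s10-y->s7 s11-x->s11 s11-y->s13 s12-x->s12 s12-y->s7 s13-x->s0 s13-y->s14 s14-x->s2 s14-y->s15 s15-x->s6 s15-y->s7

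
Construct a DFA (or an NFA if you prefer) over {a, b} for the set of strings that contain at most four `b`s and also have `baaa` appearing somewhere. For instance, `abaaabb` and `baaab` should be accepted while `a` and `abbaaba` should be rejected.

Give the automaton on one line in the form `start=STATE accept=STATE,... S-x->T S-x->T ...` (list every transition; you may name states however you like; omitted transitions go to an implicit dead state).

Handle the two conditions separately and then intersect. One (6 states) tracks the count of `b`s, saturating at 5; the other (5 states) tracks whether and how much of `baaa` has been seen. Each combined state is a pair, one component from each; accept when both components accept.
          a    b  
>  q0     q0   q1 
   q1     q2   q3 
   q2     q4   q3 
   q3     q5   q6 
   q4     q7   q3 
   q5     q8   q6 
   q6     q9  q10 
 * q7     q7  q11 
   q8    q11   q6 
   q9    q12  q10 
   q10   q13  q14 
 * q11   q11  q15 
   q12   q15  q10 
   q13   q16  q14 
   q14   q17  q14 
 * q15   q15  q18 
   q16   q18  q14 
   q17   q19  q14 
 * q18   q18  q20 
   q19   q20  q14 
   q20   q20  q20 
(> = start, * = accepting)

start=q0 accept=q7,q11,q15,q18 q0-a->q0 q0-b->q1 q1-a->q2 q1-b->q3 q2-a->q4 q2-b->q3 q3-a->q5 q3-b->q6 q4-a->q7 q4-b->q3 q5-a->q8 q5-b->q6 q6-a->q9 q6-b->q10 q7-a->q7 q7-b->q11 q8-a->q11 q8-b->q6 q9-a->q12 q9-b->q10 q10-a->q13 q10-b->q14 q11-a->q11 q11-b->q15 q12-a->q15 q12-b->q10 q13-a->q16 q13-b->q14 q14-a->q17 q14-b->q14 q15-a->q15 q15-b->q18 q16-a->q18 q16-b->q14 q17-a->q19 q17-b->q14 q18-a->q18 q18-b->q20 q19-a->q20 q19-b->q14 q20-a->q20 q20-b->q20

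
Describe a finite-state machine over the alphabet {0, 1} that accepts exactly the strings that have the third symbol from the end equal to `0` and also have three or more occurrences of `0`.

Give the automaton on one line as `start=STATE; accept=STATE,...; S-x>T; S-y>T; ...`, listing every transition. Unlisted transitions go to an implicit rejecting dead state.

start=S0; accept=S4,S7,S8,S11; S0-0>S1; S0-1>S0; S1-0>S2; S1-1>S3; S2-0>S4; S2-1>S5; S3-0>S6; S3-1>S3; S4-0>S4; S4-1>S7; S5-0>S8; S5-1>S9; S6-0>S10; S6-1>S5; S7-0>S8; S7-1>S11; S8-0>S10; S8-1>S12; S9-0>S13; S9-1>S9; S10-0>S4; S10-1>S7; S11-0>S13; S11-1>S9; S12-0>S8; S12-1>S11; S13-0>S10; S13-1>S12

Handle the two conditions separately and then intersect. The first has 15 states tracking the last 3 symbols read; the second has 5 states tracking the count of `0`s, saturating at 4. A product state is a pair (one from each), accepting exactly when both do. Minimizing collapses redundant product states.
A 14-state machine:
          0    1  
>  S0     S1   S0 
   S1     S2   S3 
   S2     S4   S5 
   S3     S6   S3 
 * S4     S4   S7 
   S5     S8   S9 
   S6    S10   S5 
 * S7     S8  S11 
 * S8    S10  S12 
   S9    S13   S9 
   S10    S4   S7 
 * S11   S13   S9 
   S12    S8  S11 
   S13   S10  S12 
(> = start, * = accepting)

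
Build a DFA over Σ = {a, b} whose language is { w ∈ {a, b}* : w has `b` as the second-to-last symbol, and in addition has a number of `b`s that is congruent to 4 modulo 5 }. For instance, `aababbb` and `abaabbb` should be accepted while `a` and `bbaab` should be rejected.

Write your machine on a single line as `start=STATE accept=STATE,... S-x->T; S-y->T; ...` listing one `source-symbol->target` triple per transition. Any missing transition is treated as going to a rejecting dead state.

start=S0; accept=S14,S17; S0-a->S1; S0-b->S2; S1-a->S3; S1-b->S4; S2-a->S5; S2-b->S6; S3-a->S3; S3-b->S4; S4-a->S5; S4-b->S6; S5-a->S7; S5-b->S8; S6-a->S9; S6-b->S10; S7-a->S7; S7-b->S8; S8-a->S9; S8-b->S10; S9-a->S11; S9-b->S12; S10-a->S13; S10-b->S14; S11-a->S11; S11-b->S12; S12-a->S13; S12-b->S14; S13-a->S15; S13-b->S16; S14-a->S17; S14-b->S18; S15-a->S15; S15-b->S16; S16-a->S17; S16-b->S18; S17-a->S19; S17-b->S20; S18-a->S21; S18-b->S22; S19-a->S19; S19-b->S20; S20-a->S21; S20-b->S22; S21-a->S3; S21-b->S4; S22-a->S5; S22-b->S6

Build one automaton per condition and run them in lockstep. The first has 7 states tracking the last 2 symbols read; the second has 5 states tracking the count of `b`s modulo 5. A product state is a pair (one from each), accepting exactly when both do.
A 23-state machine:
          a    b  
>  S0     S1   S2 
   S1     S3   S4 
   S2     S5   S6 
   S3     S3   S4 
   S4     S5   S6 
   S5     S7   S8 
   S6     S9  S10 
   S7     S7   S8 
   S8     S9  S10 
   S9    S11  S12 
   S10   S13  S14 
   S11   S11  S12 
   S12   S13  S14 
   S13   S15  S16 
 * S14   S17  S18 
   S15   S15  S16 
   S16   S17  S18 
 * S17   S19  S20 
   S18   S21  S22 
   S19   S19  S20 
   S20   S21  S22 
   S21    S3   S4 
   S22    S5   S6 
(> = start, * = accepting)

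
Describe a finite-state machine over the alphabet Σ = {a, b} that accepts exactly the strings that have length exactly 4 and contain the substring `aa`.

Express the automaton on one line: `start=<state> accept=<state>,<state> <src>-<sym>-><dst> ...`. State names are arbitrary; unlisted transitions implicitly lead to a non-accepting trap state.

Handle the two conditions separately and then intersect. The first has 6 states tracking the input length, saturating at 5; the second has 3 states tracking whether and how much of `aa` has been seen. A product state is a pair (one from each), accepting exactly when both do. After merging equivalent states the machine shrinks.
With 10 states:
        a   b  
>  q0   q1  q2 
   q1   q3  q4 
   q2   q5  q4 
   q3   q6  q6 
   q4   q7  q8 
   q5   q6  q8 
   q6   q9  q9 
   q7   q9  q8 
   q8   q8  q8 
 * q9   q8  q8 
(> = start, * = accepting)

start=q0 accept=q9 q0-a->q1 q0-b->q2 q1-a->q3 q1-b->q4 q2-a->q5 q2-b->q4 q3-a->q6 q3-b->q6 q4-a->q7 q4-b->q8 q5-a->q6 q5-b->q8 q6-a->q9 q6-b->q9 q7-a->q9 q7-b->q8 q8-a->q8 q8-b->q8 q9-a->q8 q9-b->q8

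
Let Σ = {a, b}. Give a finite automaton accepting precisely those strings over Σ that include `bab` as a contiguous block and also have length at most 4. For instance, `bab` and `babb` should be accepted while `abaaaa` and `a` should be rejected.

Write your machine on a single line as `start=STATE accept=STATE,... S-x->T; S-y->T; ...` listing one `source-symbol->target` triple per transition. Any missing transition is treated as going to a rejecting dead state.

Build one automaton per condition and run them in lockstep. One (4 states) tracks whether and how much of `bab` has been seen; the other (6 states) tracks the input length, saturating at 5. Each combined state is a pair, one component from each; accept when both components accept. Minimizing collapses redundant product states.
With 9 states:
        a   b  
>  S0   S1  S2 
   S1   S3  S4 
   S2   S5  S4 
   S3   S3  S3 
   S4   S6  S3 
   S5   S3  S7 
   S6   S3  S8 
 * S7   S8  S8 
 * S8   S3  S3 
(> = start, * = accepting)

start=S0; accept=S7,S8; S0-a->S1; S0-b->S2; S1-a->S3; S1-b->S4; S2-a->S5; S2-b->S4; S3-a->S3; S3-b->S3; S4-a->S6; S4-b->S3; S5-a->S3; S5-b->S7; S6-a->S3; S6-b->S8; S7-a->S8; S7-b->S8; S8-a->S3; S8-b->S3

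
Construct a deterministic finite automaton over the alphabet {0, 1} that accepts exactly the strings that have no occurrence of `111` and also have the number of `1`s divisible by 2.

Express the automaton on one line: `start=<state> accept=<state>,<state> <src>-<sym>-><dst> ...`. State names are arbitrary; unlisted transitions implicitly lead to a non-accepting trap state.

Build one automaton per condition and run them in lockstep. One (4 states) tracks partial matches of the forbidden pattern `111`; the other (2 states) tracks the count of `1`s modulo 2. Each combined state is a pair, one component from each; accept when both components accept. Minimizing collapses redundant product states.
       0  1 
>* A   A  B 
   B   C  D 
   C   C  E 
 * D   A  F 
 * E   A  G 
   F   F  F 
   G   C  F 
(> = start, * = accepting)

start=A accept=A,D,E A-0->A A-1->B B-0->C B-1->D C-0->C C-1->E D-0->A D-1->F E-0->A E-1->G F-0->F F-1->F G-0->C G-1->F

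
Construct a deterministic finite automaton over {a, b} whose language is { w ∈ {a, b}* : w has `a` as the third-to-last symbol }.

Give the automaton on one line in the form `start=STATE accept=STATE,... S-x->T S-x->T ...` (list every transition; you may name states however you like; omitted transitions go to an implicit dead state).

start=q0 accept=q7,q8,q9,q10 q0-a->q1 q0-b->q2 q1-a->q3 q1-b->q4 q2-a->q5 q2-b->q6 q3-a->q7 q3-b->q8 q4-a->q9 q4-b->q10 q5-a->q11 q5-b->q12 q6-a->q13 q6-b->q14 q7-a->q7 q7-b->q8 q8-a->q9 q8-b->q10 q9-a->q11 q9-b->q12 q10-a->q13 q10-b->q14 q11-a->q7 q11-b->q8 q12-a->q9 q12-b->q10 q13-a->q11 q13-b->q12 q14-a->q13 q14-b->q14

A DFA must remember the last 3 symbols (since which symbol is third-to-last isn't known until the input ends). Use one state per possible window of the last ≤3 symbols; accept from those whose window starts with `a`.
          a    b  
>  q0     q1   q2 
   q1     q3   q4 
   q2     q5   q6 
   q3     q7   q8 
   q4     q9  q10 
   q5    q11  q12 
   q6    q13  q14 
 * q7     q7   q8 
 * q8     q9  q10 
 * q9    q11  q12 
 * q10   q13  q14 
   q11    q7   q8 
   q12    q9  q10 
   q13   q11  q12 
   q14   q13  q14 
(> = start, * = accepting)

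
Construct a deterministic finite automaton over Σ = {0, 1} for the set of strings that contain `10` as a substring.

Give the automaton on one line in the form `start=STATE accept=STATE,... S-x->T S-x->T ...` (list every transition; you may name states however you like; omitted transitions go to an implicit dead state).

start=A accept=C A-0->A A-1->B B-0->C B-1->B C-0->C C-1->C

States A..B record the length of the longest prefix of `10` that matches the current input suffix. Reaching C means `10` has been seen, and we stay there forever. Accept from C.
       0  1 
>  A   A  B 
   B   C  B 
 * C   C  C 
(> = start, * = accepting)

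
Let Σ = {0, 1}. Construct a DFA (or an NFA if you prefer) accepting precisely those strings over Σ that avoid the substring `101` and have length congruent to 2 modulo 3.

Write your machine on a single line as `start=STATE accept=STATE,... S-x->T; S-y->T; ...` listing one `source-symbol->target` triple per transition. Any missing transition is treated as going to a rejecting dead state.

start=S0; accept=S3,S4,S5; S0-0->S1; S0-1->S2; S1-0->S3; S1-1->S4; S2-0->S5; S2-1->S4; S3-0->S0; S3-1->S6; S4-0->S7; S4-1->S6; S5-0->S0; S5-1->S8; S6-0->S9; S6-1->S2; S7-0->S1; S7-1->S8; S8-0->S8; S8-1->S8; S9-0->S3; S9-1->S8

Build one automaton per condition and run them in lockstep. One (4 states) tracks partial matches of the forbidden pattern `101`; the other (3 states) tracks the input length modulo 3. Each combined state is a pair, one component from each; accept when both components accept. After merging equivalent states the machine shrinks.
        0   1  
>  S0   S1  S2 
   S1   S3  S4 
   S2   S5  S4 
 * S3   S0  S6 
 * S4   S7  S6 
 * S5   S0  S8 
   S6   S9  S2 
   S7   S1  S8 
   S8   S8  S8 
   S9   S3  S8 
(> = start, * = accepting)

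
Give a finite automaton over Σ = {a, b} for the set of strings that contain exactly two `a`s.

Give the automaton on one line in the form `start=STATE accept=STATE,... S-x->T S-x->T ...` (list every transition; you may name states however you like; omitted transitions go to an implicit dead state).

Count `a`s, saturating at 3: states s0 through s2 mean 0 through 2 `a`s seen; s3 means more than 2. Each `a` increments (capped at s3); other symbols loop. Accept from {s2}.
4 states suffice.
        a   b  
>  s0   s1  s0 
   s1   s2  s1 
 * s2   s3  s2 
   s3   s3  s3 
(> = start, * = accepting)

start=s0 accept=s2 s0-a->s1 s0-b->s0 s1-a->s2 s1-b->s1 s2-a->s3 s2-b->s2 s3-a->s3 s3-b->s3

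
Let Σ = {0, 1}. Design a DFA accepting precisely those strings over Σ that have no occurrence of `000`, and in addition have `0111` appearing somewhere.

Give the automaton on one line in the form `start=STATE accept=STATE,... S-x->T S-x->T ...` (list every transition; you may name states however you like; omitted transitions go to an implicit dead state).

Handle the two conditions separately and then intersect. The first has 4 states tracking partial matches of the forbidden pattern `000`; the second has 5 states tracking whether and how much of `0111` has been seen. A product state is a pair (one from each), accepting exactly when both do.
A 12-state machine:
          0    1  
>  q0     q1   q0 
   q1     q2   q3 
   q2     q4   q3 
   q3     q1   q5 
   q4     q4   q6 
   q5     q1   q7 
   q6     q4   q8 
 * q7     q9   q7 
   q8     q4  q10 
 * q9    q11   q7 
   q10   q10  q10 
 * q11   q10   q7 
(> = start, * = accepting)

start=q0 accept=q7,q9,q11 q0-0->q1 q0-1->q0 q1-0->q2 q1-1->q3 q2-0->q4 q2-1->q3 q3-0->q1 q3-1->q5 q4-0->q4 q4-1->q6 q5-0->q1 q5-1->q7 q6-0->q4 q6-1->q8 q7-0->q9 q7-1->q7 q8-0->q4 q8-1->q10 q9-0->q11 q9-1->q7 q10-0->q10 q10-1->q10 q11-0->q10 q11-1->q7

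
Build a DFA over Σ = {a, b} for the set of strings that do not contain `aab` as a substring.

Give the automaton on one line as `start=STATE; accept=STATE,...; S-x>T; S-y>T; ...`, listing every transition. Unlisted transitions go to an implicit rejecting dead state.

start=q0; accept=q0,q1,q2; q0-a>q1; q0-b>q0; q1-a>q2; q1-b>q0; q2-a>q2; q2-b>q3; q3-a>q3; q3-b>q3

Track partial matches of the forbidden pattern `aab`. State q3 is a dead state reached once `aab` has occurred; every other state accepts. q0 means no part of `aab` is currently matched.
A 4-state machine:
        a   b  
>* q0   q1  q0 
 * q1   q2  q0 
 * q2   q2  q3 
   q3   q3  q3 
(> = start, * = accepting)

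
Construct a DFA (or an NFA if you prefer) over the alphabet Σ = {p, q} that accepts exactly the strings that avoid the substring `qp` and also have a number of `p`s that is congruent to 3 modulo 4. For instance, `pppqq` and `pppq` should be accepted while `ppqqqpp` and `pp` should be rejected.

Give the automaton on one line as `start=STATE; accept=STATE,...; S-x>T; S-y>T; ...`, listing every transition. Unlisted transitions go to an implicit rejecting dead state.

start=S0; accept=S6,S9; S0-p>S1; S0-q>S2; S1-p>S3; S1-q>S4; S2-p>S5; S2-q>S2; S3-p>S6; S3-q>S7; S4-p>S8; S4-q>S4; S5-p>S8; S5-q>S5; S6-p>S0; S6-q>S9; S7-p>S10; S7-q>S7; S8-p>S10; S8-q>S8; S9-p>S11; S9-q>S9; S10-p>S11; S10-q>S10; S11-p>S5; S11-q>S11

Run two small machines in parallel and take their product. The first has 3 states tracking partial matches of the forbidden pattern `qp`; the second has 4 states tracking the count of `p`s modulo 4. A product state is a pair (one from each), accepting exactly when both do.
          p    q  
>  S0     S1   S2 
   S1     S3   S4 
   S2     S5   S2 
   S3     S6   S7 
   S4     S8   S4 
   S5     S8   S5 
 * S6     S0   S9 
   S7    S10   S7 
   S8    S10   S8 
 * S9    S11   S9 
   S10   S11  S10 
   S11    S5  S11 
(> = start, * = accepting)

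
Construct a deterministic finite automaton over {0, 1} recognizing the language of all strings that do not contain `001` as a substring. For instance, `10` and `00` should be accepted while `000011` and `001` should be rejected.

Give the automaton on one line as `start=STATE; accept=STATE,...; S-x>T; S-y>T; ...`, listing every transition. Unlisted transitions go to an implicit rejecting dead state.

Track partial matches of the forbidden pattern `001`. State S3 is a dead state reached once `001` has occurred; every other state accepts. S0 means no part of `001` is currently matched.
A 4-state machine:
        0   1  
>* S0   S1  S0 
 * S1   S2  S0 
 * S2   S2  S3 
   S3   S3  S3 
(> = start, * = accepting)

start=S0; accept=S0,S1,S2; S0-0>S1; S0-1>S0; S1-0>S2; S1-1>S0; S2-0>S2; S2-1>S3; S3-0>S3; S3-1>S3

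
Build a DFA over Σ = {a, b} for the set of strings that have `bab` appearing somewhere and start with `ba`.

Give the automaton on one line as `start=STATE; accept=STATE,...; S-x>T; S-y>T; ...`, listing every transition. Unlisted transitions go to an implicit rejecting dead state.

start=q0; accept=q7; q0-a>q1; q0-b>q2; q1-a>q1; q1-b>q3; q2-a>q4; q2-b>q3; q3-a>q5; q3-b>q3; q4-a>q6; q4-b>q7; q5-a>q1; q5-b>q8; q6-a>q6; q6-b>q9; q7-a>q7; q7-b>q7; q8-a>q8; q8-b>q8; q9-a>q4; q9-b>q9

Build one automaton per condition and run them in lockstep. One (4 states) tracks whether and how much of `bab` has been seen; the other (4 states) tracks whether the input so far still matches the prefix `ba`. Each combined state is a pair, one component from each; accept when both components accept.
A 10-state machine:
        a   b  
>  q0   q1  q2 
   q1   q1  q3 
   q2   q4  q3 
   q3   q5  q3 
   q4   q6  q7 
   q5   q1  q8 
   q6   q6  q9 
 * q7   q7  q7 
   q8   q8  q8 
   q9   q4  q9 
(> = start, * = accepting)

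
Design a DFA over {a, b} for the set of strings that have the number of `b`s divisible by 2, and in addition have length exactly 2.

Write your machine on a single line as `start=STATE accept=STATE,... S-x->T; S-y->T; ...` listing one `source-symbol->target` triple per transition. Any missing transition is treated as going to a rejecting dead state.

start=S0; accept=S3; S0-a->S1; S0-b->S2; S1-a->S3; S1-b->S4; S2-a->S4; S2-b->S3; S3-a->S5; S3-b->S6; S4-a->S6; S4-b->S5; S5-a->S5; S5-b->S6; S6-a->S6; S6-b->S5

Build one automaton per condition and run them in lockstep. One (2 states) tracks the count of `b`s modulo 2; the other (4 states) tracks the input length, saturating at 3. Each combined state is a pair, one component from each; accept when both components accept.
A 7-state machine:
        a   b  
>  S0   S1  S2 
   S1   S3  S4 
   S2   S4  S3 
 * S3   S5  S6 
   S4   S6  S5 
   S5   S5  S6 
   S6   S6  S5 
(> = start, * = accepting)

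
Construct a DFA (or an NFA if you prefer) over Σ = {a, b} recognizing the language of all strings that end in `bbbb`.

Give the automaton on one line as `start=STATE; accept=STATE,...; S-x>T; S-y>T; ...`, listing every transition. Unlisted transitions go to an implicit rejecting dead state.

Remember how much of `bbbb` the current input suffix matches. State q0 means no match yet; q1 means the last symbol is `b`; q2 means the last 2 symbols are `bb`; q3 means the last 3 symbols are `bbb`; q4 means the last 4 symbols are `bbbb`. Only q4 accepts. On a mismatch, fall back to the longest proper suffix that is still a prefix of `bbbb`.
5 states suffice.
        a   b  
>  q0   q0  q1 
   q1   q0  q2 
   q2   q0  q3 
   q3   q0  q4 
 * q4   q0  q4 
(> = start, * = accepting)

start=q0; accept=q4; q0-a>q0; q0-b>q1; q1-a>q0; q1-b>q2; q2-a>q0; q2-b>q3; q3-a>q0; q3-b>q4; q4-a>q0; q4-b>q4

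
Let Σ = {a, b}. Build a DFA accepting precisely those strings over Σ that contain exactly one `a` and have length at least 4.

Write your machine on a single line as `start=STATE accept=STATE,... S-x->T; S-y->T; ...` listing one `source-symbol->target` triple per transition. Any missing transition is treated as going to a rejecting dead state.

Run two small machines in parallel and take their product. One (3 states) tracks the count of `a`s, saturating at 2; the other (6 states) tracks the input length, saturating at 5. Each combined state is a pair, one component from each; accept when both components accept. Equivalent product states are then merged.
A 9-state machine:
        a   b  
>  s0   s1  s2 
   s1   s3  s4 
   s2   s4  s5 
   s3   s3  s3 
   s4   s3  s6 
   s5   s6  s7 
   s6   s3  s8 
   s7   s8  s7 
 * s8   s3  s8 
(> = start, * = accepting)

start=s0; accept=s8; s0-a->s1; s0-b->s2; s1-a->s3; s1-b->s4; s2-a->s4; s2-b->s5; s3-a->s3; s3-b->s3; s4-a->s3; s4-b->s6; s5-a->s6; s5-b->s7; s6-a->s3; s6-b->s8; s7-a->s8; s7-b->s7; s8-a->s3; s8-b->s8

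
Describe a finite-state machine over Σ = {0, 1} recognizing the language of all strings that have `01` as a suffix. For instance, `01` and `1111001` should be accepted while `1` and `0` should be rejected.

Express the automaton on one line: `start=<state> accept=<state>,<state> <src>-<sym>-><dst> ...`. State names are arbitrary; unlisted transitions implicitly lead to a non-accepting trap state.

start=q0 accept=q2 q0-0->q1 q0-1->q0 q1-0->q1 q1-1->q2 q2-0->q1 q2-1->q0

Remember how much of `01` the current input suffix matches. State q0 means no match yet; q1 means the last symbol is `0`; q2 means the last 2 symbols are `01`. Only q2 accepts. On a mismatch, fall back to the longest proper suffix that is still a prefix of `01`.
        0   1  
>  q0   q1  q0 
   q1   q1  q2 
 * q2   q1  q0 
(> = start, * = accepting)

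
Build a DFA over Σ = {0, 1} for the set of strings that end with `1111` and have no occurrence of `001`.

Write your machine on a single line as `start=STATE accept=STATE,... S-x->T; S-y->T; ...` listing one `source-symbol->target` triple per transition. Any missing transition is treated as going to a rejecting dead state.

Build one automaton per condition and run them in lockstep. The first has 5 states tracking how much of the suffix `1111` has currently been matched; the second has 4 states tracking partial matches of the forbidden pattern `001`. A product state is a pair (one from each), accepting exactly when both do. Minimizing collapses redundant product states.
With 7 states:
       0  1 
>  A   B  C 
   B   D  C 
   C   B  E 
   D   D  D 
   E   B  F 
   F   B  G 
 * G   B  G 
(> = start, * = accepting)

start=A; accept=G; A-0->B; A-1->C; B-0->D; B-1->C; C-0->B; C-1->E; D-0->D; D-1->D; E-0->B; E-1->F; F-0->B; F-1->G; G-0->B; G-1->G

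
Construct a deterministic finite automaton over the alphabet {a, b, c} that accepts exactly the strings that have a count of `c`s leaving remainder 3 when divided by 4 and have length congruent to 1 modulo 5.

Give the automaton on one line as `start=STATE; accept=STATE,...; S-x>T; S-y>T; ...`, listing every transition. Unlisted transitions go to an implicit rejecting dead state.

start=q0; accept=q18; q0-a>q1; q0-b>q1; q0-c>q2; q1-a>q3; q1-b>q3; q1-c>q4; q2-a>q4; q2-b>q4; q2-c>q5; q3-a>q6; q3-b>q6; q3-c>q7; q4-a>q7; q4-b>q7; q4-c>q8; q5-a>q8; q5-b>q8; q5-c>q9; q6-a>q10; q6-b>q10; q6-c>q11; q7-a>q11; q7-b>q11; q7-c>q12; q8-a>q12; q8-b>q12; q8-c>q13; q9-a>q13; q9-b>q13; q9-c>q10; q10-a>q0; q10-b>q0; q10-c>q14; q11-a>q14; q11-b>q14; q11-c>q15; q12-a>q15; q12-b>q15; q12-c>q16; q13-a>q16; q13-b>q16; q13-c>q0; q14-a>q2; q14-b>q2; q14-c>q17; q15-a>q17; q15-b>q17; q15-c>q18; q16-a>q18; q16-b>q18; q16-c>q1; q17-a>q5; q17-b>q5; q17-c>q19; q18-a>q19; q18-b>q19; q18-c>q3; q19-a>q9; q19-b>q9; q19-c>q6

Run two small machines in parallel and take their product. One (4 states) tracks the count of `c`s modulo 4; the other (5 states) tracks the input length modulo 5. Each combined state is a pair, one component from each; accept when both components accept.
20 states suffice.
          a    b    c  
>  q0     q1   q1   q2 
   q1     q3   q3   q4 
   q2     q4   q4   q5 
   q3     q6   q6   q7 
   q4     q7   q7   q8 
   q5     q8   q8   q9 
   q6    q10  q10  q11 
   q7    q11  q11  q12 
   q8    q12  q12  q13 
   q9    q13  q13  q10 
   q10    q0   q0  q14 
   q11   q14  q14  q15 
   q12   q15  q15  q16 
   q13   q16  q16   q0 
   q14    q2   q2  q17 
   q15   q17  q17  q18 
   q16   q18  q18   q1 
   q17    q5   q5  q19 
 * q18   q19  q19   q3 
   q19    q9   q9   q6 
(> = start, * = accepting)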